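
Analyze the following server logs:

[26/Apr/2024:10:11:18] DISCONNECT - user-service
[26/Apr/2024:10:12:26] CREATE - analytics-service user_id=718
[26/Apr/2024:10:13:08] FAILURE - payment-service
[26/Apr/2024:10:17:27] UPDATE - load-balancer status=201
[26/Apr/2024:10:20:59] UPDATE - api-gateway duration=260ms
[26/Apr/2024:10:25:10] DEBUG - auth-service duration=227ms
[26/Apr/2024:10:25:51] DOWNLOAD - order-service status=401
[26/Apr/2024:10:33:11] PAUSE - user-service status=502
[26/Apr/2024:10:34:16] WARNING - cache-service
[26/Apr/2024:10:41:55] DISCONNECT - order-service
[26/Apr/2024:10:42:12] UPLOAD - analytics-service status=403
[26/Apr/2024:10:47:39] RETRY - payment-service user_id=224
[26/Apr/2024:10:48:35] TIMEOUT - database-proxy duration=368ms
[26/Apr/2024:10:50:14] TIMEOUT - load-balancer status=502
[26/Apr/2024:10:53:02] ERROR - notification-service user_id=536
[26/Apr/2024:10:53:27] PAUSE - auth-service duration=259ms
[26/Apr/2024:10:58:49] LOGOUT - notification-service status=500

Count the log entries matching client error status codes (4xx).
2

To find matching entries:

1. Pattern to match: client error status codes (4xx)
2. Scan each log entry for the pattern
3. Count matches: 2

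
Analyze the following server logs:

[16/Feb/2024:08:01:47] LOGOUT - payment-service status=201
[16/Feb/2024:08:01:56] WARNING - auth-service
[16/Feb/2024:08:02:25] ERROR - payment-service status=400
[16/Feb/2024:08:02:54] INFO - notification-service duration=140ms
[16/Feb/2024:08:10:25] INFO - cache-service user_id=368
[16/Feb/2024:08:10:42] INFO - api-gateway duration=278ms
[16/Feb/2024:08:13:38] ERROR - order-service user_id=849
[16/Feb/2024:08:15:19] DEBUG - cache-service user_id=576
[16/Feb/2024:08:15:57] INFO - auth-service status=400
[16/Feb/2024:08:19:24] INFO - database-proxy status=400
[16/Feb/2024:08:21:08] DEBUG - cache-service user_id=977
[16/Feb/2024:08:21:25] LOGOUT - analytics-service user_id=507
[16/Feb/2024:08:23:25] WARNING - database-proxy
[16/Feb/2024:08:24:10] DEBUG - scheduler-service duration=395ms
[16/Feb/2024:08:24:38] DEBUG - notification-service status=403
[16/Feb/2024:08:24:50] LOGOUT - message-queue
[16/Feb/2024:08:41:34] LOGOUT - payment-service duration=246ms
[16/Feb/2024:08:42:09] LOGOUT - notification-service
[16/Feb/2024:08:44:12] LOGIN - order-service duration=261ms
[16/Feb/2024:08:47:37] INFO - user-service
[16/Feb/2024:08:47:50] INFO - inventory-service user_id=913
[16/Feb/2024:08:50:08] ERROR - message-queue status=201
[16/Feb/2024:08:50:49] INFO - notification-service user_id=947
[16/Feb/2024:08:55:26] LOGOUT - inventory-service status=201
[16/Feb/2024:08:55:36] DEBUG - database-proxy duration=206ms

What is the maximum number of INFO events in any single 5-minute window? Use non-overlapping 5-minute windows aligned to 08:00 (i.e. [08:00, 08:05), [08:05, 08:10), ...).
2

To find the burst window:

1. Divide the log period into non-overlapping 5-minute windows starting at 08:00
2. Count INFO events in each window
3. Find the window with maximum count
4. Maximum events in a window: 2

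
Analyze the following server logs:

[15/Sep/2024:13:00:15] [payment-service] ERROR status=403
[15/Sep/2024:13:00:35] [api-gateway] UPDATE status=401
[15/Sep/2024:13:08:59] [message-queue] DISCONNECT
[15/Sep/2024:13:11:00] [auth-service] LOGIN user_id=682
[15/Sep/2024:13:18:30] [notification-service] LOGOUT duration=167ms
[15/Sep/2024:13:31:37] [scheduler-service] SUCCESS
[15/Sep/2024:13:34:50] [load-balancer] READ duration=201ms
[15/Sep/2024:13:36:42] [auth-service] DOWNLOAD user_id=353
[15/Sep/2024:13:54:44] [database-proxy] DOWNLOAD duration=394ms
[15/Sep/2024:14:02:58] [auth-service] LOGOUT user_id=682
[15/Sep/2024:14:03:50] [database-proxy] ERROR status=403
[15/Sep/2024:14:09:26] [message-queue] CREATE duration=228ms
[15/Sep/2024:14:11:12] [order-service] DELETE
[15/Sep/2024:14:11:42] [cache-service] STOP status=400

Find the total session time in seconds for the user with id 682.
3118

To calculate session duration:

1. Find LOGIN event for user_id=682: 15/Sep/2024:13:11:00
2. Find LOGOUT event for user_id=682: 15/Sep/2024:14:02:58
3. Session duration: 15/Sep/2024:14:02:58 - 15/Sep/2024:13:11:00 = 3118 seconds (51 minutes)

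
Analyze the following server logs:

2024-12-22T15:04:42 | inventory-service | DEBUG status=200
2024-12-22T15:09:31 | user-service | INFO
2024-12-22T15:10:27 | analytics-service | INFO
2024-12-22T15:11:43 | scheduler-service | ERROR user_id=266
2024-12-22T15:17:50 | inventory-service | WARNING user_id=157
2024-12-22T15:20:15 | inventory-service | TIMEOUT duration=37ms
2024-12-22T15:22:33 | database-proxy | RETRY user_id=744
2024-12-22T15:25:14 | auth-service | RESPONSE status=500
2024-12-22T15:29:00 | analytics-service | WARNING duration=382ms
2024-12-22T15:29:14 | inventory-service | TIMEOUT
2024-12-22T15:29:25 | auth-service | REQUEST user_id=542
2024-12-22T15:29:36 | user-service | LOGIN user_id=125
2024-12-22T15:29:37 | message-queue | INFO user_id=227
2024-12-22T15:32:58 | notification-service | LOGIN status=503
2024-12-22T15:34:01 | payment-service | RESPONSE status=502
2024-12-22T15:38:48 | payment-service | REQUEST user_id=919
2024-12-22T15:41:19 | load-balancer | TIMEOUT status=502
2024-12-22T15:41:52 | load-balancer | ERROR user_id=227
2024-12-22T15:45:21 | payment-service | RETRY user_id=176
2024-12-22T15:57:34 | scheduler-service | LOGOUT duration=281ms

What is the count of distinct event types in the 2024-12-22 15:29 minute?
5

To count unique event types:

1. Filter events in the minute starting at 2024-12-22 15:29
2. Extract event types from matching entries
3. Count unique types: 5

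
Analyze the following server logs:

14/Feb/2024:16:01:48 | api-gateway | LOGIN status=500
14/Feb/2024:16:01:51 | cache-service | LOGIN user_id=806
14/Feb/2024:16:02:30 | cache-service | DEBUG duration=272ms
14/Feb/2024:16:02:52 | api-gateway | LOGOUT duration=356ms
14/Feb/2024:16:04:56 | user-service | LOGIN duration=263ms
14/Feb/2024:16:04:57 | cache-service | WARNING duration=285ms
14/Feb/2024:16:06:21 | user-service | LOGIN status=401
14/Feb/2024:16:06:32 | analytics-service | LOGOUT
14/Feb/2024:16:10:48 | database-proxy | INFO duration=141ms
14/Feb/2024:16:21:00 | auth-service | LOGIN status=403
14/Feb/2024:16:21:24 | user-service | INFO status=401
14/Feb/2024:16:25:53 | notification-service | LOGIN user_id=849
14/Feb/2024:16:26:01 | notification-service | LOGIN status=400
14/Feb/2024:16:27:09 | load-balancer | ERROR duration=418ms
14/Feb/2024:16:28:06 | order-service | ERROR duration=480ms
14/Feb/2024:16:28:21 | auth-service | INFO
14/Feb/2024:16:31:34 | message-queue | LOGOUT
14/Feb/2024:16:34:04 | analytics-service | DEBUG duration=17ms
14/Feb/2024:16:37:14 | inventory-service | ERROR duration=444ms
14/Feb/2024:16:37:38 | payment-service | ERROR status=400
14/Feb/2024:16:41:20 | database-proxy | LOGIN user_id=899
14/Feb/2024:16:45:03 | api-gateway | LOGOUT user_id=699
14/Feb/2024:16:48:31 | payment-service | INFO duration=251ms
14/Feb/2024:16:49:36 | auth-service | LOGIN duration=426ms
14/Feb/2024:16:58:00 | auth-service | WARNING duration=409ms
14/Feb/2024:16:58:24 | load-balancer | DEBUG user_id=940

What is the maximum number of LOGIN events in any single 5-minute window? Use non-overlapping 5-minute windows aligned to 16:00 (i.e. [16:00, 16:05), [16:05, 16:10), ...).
3

To find the burst window:

1. Divide the log period into non-overlapping 5-minute windows starting at 16:00
2. Count LOGIN events in each window
3. Find the window with maximum count
4. Maximum events in a window: 3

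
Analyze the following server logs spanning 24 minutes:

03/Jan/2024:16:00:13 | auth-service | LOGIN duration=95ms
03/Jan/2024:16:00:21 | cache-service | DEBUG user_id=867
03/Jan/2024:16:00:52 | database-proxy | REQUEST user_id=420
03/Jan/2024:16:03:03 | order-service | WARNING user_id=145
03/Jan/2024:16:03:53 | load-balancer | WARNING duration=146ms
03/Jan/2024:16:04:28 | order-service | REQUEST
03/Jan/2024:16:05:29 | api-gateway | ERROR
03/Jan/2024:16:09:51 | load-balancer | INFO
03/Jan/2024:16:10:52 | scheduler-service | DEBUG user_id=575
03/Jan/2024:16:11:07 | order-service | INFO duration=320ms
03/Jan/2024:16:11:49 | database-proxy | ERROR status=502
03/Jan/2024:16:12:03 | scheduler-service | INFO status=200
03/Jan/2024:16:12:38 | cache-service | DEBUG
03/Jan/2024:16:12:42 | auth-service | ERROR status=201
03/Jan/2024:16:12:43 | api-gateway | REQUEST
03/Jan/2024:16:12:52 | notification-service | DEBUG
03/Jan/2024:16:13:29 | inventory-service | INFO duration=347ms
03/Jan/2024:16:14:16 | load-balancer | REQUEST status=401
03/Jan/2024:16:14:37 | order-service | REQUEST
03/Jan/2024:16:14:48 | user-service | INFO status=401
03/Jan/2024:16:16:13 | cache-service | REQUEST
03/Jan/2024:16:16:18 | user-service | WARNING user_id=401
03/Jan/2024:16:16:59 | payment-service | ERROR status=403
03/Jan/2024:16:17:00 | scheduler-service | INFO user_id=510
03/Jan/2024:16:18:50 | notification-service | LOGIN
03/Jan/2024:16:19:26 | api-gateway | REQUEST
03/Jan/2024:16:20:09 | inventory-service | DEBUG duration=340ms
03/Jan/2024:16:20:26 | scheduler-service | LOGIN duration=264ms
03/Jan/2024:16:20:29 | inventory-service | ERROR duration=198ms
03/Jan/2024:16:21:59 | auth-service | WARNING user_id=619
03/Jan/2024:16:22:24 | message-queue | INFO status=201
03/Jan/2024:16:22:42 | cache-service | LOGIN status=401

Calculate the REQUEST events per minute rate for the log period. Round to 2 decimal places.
0.29

To calculate the rate:

1. Count total REQUEST events: 7
2. Total time period: 24 minutes
3. Rate = 7 / 24 = 0.29 events per minute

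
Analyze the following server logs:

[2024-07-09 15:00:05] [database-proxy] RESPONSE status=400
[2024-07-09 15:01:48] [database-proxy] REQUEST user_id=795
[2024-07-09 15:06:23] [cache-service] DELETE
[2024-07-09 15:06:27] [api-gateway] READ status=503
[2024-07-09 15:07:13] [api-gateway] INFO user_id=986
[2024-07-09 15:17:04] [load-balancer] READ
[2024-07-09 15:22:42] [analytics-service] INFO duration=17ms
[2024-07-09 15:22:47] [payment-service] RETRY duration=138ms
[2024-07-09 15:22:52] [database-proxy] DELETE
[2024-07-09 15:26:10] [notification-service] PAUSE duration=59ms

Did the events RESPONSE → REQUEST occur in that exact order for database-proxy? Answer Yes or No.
Yes

To verify sequence order:

1. Find all events in sequence RESPONSE → REQUEST for database-proxy
2. Extract their timestamps
3. Check if timestamps are in ascending order
4. Result: Yes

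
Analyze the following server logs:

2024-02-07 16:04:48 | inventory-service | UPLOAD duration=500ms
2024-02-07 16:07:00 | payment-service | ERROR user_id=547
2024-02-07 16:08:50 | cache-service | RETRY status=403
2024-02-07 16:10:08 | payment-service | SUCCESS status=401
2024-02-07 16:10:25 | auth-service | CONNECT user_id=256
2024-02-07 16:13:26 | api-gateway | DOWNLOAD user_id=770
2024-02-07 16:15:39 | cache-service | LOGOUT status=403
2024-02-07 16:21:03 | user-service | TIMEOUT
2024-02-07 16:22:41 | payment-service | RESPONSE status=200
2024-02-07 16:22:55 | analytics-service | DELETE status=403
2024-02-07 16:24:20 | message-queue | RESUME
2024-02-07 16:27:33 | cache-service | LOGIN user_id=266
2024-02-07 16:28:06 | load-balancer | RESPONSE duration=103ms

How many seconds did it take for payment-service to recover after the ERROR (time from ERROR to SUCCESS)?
188

To calculate recovery time:

1. Find ERROR event for payment-service: 2024-02-07 16:07:00
2. Find next SUCCESS event for payment-service: 2024-02-07 16:10:08
3. Recovery time: 2024-02-07 16:10:08 - 2024-02-07 16:07:00 = 188 seconds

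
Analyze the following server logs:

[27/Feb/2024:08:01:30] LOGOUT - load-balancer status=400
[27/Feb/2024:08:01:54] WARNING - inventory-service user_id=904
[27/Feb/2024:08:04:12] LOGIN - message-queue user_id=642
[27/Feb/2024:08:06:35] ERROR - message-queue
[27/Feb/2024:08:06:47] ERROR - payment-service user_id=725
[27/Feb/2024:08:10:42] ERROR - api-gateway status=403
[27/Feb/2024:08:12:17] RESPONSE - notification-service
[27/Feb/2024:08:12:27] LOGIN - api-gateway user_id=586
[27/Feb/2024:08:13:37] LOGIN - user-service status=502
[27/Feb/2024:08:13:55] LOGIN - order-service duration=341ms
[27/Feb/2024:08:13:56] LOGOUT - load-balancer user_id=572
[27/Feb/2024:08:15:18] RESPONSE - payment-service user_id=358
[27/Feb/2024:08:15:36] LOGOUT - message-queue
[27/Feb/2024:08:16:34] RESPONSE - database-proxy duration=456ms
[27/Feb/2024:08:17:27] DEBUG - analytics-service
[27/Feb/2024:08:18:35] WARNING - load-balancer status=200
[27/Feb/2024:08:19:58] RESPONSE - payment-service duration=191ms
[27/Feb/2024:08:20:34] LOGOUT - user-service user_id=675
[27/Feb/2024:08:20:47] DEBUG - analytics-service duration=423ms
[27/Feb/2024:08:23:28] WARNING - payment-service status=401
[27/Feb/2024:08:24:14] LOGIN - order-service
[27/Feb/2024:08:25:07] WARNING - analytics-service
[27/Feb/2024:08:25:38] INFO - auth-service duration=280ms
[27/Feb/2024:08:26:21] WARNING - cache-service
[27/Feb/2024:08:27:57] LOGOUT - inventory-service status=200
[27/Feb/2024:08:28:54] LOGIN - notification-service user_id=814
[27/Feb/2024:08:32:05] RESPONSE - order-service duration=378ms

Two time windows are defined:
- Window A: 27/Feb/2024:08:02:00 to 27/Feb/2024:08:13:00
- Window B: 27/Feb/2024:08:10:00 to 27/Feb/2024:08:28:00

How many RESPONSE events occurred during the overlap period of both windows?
1

To find overlap events:

1. Window A: 27/Feb/2024:08:02:00 to 27/Feb/2024:08:13:00
2. Window B: 27/Feb/2024:08:10:00 to 27/Feb/2024:08:28:00
3. Overlap period: 27/Feb/2024:08:10:00 to 27/Feb/2024:08:13:00
4. Count RESPONSE events in overlap: 1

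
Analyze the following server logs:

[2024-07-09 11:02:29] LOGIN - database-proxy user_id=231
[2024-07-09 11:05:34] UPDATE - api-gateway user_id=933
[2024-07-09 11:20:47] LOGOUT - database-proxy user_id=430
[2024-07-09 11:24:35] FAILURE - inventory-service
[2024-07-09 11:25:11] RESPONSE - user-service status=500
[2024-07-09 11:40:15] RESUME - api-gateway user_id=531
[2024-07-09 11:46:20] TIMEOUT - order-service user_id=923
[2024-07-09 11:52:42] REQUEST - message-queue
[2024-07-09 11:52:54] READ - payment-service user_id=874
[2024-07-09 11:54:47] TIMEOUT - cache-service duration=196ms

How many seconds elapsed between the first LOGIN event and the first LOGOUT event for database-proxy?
1098

To find the time between events:

1. Locate the first LOGIN event for database-proxy: 2024-07-09 11:02:29
2. Locate the first LOGOUT event for database-proxy: 2024-07-09 11:20:47
3. Calculate the difference: 2024-07-09 11:20:47 - 2024-07-09 11:02:29 = 1098 seconds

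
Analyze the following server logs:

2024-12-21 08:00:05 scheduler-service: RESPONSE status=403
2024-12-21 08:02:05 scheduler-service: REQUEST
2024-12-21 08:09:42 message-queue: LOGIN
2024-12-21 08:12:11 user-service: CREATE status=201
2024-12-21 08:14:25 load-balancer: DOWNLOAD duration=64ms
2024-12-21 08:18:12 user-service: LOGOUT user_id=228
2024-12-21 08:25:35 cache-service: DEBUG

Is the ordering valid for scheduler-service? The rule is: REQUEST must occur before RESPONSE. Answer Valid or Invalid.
Invalid

To validate ordering:

1. Required order: REQUEST → RESPONSE
2. Rule: REQUEST must occur before RESPONSE
3. Check actual order of events for scheduler-service
4. Result: Invalid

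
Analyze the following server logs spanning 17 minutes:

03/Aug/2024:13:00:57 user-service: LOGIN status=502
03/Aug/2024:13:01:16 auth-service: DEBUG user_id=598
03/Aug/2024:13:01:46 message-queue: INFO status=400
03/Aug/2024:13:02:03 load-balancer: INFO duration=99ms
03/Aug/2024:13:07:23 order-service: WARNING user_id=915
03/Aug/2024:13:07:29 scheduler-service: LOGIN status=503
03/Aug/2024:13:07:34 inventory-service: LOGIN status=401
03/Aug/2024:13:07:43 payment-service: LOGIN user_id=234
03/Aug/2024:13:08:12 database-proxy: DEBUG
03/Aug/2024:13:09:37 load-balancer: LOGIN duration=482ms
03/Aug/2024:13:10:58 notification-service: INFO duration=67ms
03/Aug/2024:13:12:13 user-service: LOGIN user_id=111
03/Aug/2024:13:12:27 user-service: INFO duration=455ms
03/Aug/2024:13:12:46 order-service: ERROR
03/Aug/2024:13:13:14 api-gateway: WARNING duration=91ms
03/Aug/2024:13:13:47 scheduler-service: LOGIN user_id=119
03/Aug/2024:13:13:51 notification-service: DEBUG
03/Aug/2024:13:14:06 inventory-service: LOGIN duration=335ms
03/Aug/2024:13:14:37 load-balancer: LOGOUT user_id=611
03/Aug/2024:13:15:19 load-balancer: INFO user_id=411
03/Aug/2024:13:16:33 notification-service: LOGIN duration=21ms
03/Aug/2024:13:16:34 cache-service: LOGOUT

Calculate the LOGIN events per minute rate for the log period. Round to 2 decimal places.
0.53

To calculate the rate:

1. Count total LOGIN events: 9
2. Total time period: 17 minutes
3. Rate = 9 / 17 = 0.53 events per minute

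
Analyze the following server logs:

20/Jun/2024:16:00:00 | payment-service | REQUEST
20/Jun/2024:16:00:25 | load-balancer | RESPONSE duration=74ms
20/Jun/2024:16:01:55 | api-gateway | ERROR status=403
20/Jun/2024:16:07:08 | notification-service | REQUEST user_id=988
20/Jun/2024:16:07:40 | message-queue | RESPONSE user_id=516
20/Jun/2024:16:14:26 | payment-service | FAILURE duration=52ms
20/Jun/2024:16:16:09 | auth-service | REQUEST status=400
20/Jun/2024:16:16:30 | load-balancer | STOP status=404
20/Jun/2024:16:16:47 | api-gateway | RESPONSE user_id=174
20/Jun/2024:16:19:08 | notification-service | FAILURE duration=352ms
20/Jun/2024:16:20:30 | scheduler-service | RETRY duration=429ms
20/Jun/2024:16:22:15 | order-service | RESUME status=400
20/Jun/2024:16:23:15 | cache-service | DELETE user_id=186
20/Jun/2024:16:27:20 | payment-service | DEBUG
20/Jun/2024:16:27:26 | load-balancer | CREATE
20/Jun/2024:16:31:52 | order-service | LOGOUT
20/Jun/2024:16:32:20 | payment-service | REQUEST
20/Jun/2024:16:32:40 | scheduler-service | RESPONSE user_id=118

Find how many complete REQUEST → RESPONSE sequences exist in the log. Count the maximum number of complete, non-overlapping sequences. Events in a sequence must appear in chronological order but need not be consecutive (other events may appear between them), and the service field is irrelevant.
4

To count sequences:

1. Look for pattern: REQUEST → RESPONSE
2. Greedily scan the log in chronological order, matching each sequence element in turn (ignoring service)
3. Each time the full pattern completes, increment the count and restart matching from the next event
4. Complete non-overlapping sequences found: 4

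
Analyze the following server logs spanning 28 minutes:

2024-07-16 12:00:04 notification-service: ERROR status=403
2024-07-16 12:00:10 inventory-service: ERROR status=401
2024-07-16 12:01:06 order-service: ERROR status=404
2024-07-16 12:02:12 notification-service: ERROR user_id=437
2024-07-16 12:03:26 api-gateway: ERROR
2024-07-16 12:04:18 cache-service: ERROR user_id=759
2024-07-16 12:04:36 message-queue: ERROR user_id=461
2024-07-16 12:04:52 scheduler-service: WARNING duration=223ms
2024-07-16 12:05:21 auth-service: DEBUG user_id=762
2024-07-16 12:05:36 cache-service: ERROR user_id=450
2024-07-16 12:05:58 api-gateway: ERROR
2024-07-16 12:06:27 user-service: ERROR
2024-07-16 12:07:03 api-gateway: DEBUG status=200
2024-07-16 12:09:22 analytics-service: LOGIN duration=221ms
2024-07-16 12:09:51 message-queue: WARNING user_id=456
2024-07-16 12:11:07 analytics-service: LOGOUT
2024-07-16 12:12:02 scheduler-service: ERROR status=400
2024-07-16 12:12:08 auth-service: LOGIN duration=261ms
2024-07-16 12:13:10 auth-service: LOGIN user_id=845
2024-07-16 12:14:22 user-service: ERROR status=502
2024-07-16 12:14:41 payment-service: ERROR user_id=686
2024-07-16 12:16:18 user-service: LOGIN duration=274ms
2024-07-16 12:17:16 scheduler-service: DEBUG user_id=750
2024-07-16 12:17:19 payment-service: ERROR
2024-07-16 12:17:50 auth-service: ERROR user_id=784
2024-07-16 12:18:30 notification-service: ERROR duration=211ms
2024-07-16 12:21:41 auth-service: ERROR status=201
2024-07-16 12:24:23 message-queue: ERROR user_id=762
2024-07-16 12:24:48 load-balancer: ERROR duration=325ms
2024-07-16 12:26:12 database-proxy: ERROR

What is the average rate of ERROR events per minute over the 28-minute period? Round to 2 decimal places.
0.71

To calculate the rate:

1. Count total ERROR events: 20
2. Total time period: 28 minutes
3. Rate = 20 / 28 = 0.71 events per minute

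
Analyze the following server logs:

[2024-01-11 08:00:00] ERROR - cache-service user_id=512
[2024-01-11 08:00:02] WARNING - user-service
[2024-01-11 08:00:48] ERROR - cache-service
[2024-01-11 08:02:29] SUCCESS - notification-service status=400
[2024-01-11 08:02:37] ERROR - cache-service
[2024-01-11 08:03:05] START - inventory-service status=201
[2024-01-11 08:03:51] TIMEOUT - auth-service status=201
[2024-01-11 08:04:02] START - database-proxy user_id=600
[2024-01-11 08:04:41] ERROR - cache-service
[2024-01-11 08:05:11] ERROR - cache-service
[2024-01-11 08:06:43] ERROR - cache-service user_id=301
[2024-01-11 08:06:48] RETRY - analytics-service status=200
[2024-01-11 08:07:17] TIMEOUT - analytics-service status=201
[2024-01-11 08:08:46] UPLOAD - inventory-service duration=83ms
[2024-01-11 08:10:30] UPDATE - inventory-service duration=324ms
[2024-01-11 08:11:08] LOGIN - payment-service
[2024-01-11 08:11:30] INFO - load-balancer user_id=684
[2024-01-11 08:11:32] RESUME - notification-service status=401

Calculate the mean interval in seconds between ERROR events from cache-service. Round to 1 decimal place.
80.6

To calculate average interval:

1. Find all ERROR events for cache-service in order
2. Calculate time gaps between consecutive events
3. Compute mean of gaps: 403 / 5 = 80.6 seconds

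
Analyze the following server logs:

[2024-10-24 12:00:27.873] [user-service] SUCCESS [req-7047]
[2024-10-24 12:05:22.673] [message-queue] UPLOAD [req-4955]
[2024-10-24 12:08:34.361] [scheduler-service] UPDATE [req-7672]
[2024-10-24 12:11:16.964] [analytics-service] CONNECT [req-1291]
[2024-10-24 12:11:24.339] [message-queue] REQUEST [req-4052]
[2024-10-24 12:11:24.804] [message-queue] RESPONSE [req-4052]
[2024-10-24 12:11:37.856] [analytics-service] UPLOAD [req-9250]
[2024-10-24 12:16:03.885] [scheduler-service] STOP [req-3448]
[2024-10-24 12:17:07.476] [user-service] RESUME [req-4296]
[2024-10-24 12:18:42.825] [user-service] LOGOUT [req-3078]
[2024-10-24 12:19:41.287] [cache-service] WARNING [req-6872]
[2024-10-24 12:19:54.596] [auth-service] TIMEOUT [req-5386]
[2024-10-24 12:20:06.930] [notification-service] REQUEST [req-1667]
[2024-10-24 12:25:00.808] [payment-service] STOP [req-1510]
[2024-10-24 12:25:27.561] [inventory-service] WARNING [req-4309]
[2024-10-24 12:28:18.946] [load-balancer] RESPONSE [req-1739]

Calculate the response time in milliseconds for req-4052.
465

To calculate latency:

1. Find REQUEST with id req-4052: 2024-10-24 12:11:24.339
2. Find RESPONSE with id req-4052: 2024-10-24 12:11:24.804
3. Latency: 2024-10-24 12:11:24.804 - 2024-10-24 12:11:24.339 = 465ms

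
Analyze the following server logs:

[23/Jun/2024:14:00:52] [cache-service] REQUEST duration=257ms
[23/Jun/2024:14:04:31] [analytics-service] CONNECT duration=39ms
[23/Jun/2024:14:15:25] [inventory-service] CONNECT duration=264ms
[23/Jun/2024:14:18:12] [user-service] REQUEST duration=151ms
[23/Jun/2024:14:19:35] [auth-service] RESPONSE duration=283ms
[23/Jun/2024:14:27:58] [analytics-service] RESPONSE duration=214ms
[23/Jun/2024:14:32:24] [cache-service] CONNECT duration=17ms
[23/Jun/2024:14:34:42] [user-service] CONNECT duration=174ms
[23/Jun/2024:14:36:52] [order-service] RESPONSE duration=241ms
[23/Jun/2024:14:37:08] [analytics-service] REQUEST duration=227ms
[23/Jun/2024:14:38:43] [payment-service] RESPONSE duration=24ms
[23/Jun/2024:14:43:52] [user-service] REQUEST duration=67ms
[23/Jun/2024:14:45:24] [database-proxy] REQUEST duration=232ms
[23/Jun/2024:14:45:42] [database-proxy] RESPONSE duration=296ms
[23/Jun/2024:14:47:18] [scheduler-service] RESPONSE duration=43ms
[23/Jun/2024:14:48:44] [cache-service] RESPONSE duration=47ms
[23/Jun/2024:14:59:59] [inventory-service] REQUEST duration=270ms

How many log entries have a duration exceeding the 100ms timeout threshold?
11

To count timeouts:

1. Threshold: 100ms
2. Extract duration from each log entry
3. Count entries where duration > 100
4. Timeout count: 11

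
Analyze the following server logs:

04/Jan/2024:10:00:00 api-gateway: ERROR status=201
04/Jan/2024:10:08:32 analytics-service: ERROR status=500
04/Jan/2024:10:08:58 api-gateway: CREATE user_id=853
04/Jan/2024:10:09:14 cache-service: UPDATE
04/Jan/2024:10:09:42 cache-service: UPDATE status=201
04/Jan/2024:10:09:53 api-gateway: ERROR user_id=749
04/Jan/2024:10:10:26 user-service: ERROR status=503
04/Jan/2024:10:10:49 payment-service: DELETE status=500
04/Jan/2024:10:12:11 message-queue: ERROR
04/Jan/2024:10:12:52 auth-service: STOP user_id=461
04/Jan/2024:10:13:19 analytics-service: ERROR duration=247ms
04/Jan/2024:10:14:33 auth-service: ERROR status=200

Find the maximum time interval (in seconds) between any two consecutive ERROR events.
512

To find the longest gap:

1. Extract all ERROR events in chronological order
2. Calculate time differences between consecutive events
3. Find the maximum difference
4. Longest gap: 512 seconds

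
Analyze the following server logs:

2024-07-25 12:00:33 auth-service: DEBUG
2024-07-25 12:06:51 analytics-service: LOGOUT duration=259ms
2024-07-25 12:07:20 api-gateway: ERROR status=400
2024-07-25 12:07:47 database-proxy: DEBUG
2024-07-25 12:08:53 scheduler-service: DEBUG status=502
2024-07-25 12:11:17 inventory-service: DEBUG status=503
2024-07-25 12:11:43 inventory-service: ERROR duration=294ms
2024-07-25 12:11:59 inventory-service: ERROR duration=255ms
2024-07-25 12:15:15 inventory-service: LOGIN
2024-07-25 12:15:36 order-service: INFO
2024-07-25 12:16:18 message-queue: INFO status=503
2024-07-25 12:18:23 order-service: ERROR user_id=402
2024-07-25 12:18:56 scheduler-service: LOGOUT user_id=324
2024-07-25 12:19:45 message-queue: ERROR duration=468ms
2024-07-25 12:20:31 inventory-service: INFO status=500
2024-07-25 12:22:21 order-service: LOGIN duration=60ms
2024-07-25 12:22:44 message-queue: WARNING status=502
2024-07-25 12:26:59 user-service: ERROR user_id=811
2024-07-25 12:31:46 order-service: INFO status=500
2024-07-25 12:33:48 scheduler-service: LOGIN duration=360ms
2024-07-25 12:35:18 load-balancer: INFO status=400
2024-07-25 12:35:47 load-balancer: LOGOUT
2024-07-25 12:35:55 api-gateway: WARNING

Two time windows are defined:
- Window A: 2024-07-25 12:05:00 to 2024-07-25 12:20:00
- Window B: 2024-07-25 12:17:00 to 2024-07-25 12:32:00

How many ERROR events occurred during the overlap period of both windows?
2

To find overlap events:

1. Window A: 2024-07-25 12:05:00 to 2024-07-25 12:20:00
2. Window B: 2024-07-25 12:17:00 to 2024-07-25 12:32:00
3. Overlap period: 2024-07-25 12:17:00 to 2024-07-25 12:20:00
4. Count ERROR events in overlap: 2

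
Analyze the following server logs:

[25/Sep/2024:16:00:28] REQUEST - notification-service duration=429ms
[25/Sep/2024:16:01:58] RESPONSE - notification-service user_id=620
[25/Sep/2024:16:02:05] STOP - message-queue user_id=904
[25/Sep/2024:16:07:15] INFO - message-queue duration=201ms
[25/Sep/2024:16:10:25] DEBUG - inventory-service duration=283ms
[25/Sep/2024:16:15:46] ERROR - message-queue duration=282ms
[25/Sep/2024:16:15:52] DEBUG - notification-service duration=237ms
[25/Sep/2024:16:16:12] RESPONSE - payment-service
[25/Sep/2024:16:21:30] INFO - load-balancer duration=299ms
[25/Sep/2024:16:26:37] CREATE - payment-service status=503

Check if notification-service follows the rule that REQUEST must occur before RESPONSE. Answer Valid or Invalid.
Valid

To validate ordering:

1. Required order: REQUEST → RESPONSE
2. Rule: REQUEST must occur before RESPONSE
3. Check actual order of events for notification-service
4. Result: Valid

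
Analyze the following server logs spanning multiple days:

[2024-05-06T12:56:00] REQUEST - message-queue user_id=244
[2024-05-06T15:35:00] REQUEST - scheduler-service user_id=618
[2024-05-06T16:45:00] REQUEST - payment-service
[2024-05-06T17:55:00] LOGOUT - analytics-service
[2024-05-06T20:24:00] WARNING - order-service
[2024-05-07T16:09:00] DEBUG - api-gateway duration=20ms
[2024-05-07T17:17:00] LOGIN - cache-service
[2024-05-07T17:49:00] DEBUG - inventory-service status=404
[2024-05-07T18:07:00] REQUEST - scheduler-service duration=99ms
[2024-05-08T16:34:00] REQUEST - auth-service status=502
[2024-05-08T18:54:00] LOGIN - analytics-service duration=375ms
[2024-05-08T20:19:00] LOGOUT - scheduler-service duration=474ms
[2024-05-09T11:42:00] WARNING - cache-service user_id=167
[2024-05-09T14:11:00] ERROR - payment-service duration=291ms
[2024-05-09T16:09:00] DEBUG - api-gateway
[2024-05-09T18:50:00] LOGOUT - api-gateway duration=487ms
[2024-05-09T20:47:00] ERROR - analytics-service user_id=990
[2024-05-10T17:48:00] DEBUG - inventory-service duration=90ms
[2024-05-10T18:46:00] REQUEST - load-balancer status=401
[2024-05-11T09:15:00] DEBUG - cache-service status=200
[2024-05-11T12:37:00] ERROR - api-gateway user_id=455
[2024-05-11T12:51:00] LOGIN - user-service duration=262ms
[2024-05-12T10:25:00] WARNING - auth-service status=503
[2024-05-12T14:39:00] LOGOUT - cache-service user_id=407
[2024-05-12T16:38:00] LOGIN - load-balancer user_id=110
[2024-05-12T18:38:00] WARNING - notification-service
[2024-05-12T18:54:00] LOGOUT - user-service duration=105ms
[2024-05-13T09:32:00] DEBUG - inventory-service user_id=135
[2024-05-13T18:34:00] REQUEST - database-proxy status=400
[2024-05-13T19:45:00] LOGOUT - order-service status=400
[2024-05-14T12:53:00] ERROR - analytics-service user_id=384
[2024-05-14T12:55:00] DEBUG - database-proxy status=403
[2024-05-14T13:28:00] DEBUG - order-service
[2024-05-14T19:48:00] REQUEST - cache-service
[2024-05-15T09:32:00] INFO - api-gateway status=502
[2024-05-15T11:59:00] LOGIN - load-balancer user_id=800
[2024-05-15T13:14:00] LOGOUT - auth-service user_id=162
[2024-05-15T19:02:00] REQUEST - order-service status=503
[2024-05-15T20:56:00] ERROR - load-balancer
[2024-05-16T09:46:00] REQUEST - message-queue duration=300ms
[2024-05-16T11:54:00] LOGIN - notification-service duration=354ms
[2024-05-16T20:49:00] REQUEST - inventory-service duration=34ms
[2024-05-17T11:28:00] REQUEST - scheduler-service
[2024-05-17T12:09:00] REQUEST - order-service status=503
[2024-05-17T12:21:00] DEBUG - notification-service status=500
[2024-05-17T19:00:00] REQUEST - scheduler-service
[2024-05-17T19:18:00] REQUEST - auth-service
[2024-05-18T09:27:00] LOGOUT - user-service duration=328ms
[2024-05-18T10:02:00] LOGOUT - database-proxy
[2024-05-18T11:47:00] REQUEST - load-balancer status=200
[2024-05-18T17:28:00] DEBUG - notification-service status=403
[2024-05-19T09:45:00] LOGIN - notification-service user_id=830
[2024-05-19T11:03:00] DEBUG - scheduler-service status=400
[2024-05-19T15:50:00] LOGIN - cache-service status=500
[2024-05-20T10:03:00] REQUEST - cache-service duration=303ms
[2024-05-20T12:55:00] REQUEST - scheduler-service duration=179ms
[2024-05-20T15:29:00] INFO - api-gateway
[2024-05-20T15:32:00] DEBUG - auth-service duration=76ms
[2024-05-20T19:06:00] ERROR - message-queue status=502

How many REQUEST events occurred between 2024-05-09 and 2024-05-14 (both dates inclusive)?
3

To filter by date range:

1. Date range: 2024-05-09 through 2024-05-14, both dates inclusive
2. Filter for REQUEST events whose date falls in this range
3. Count matching events: 3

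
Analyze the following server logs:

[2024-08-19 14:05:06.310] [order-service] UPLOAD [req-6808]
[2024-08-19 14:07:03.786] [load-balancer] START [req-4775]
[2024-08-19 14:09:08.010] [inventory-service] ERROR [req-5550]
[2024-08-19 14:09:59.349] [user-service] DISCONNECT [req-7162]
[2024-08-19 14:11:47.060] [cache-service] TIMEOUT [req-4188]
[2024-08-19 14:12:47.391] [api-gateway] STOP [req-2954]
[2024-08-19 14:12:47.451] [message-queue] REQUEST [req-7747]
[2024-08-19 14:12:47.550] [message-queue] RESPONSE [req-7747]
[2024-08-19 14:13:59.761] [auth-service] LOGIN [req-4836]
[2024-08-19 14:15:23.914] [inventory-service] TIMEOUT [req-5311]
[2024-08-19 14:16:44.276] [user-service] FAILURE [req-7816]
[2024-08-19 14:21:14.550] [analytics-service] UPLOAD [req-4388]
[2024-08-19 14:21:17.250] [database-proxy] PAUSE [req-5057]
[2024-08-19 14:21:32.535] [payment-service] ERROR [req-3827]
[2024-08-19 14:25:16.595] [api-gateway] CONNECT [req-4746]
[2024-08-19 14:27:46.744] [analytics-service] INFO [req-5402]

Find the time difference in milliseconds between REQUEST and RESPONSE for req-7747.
99

To calculate latency:

1. Find REQUEST with id req-7747: 2024-08-19 14:12:47.451
2. Find RESPONSE with id req-7747: 2024-08-19 14:12:47.550
3. Latency: 2024-08-19 14:12:47.550 - 2024-08-19 14:12:47.451 = 99ms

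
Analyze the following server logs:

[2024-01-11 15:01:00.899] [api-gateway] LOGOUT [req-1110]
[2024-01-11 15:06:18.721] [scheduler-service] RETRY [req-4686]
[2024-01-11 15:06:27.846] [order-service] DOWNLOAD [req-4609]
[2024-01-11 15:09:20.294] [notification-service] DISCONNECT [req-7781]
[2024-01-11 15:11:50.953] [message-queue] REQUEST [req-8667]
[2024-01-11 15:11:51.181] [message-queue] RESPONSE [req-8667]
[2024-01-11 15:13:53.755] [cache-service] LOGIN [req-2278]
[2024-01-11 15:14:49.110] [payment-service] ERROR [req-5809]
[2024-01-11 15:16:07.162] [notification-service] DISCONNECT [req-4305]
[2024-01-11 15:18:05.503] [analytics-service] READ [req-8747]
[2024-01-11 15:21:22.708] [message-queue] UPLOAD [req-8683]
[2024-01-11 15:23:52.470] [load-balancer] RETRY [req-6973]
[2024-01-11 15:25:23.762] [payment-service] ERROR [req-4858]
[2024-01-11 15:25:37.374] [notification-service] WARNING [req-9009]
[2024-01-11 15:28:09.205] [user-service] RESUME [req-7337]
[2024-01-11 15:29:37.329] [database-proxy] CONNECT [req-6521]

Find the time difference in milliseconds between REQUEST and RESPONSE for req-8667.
228

To calculate latency:

1. Find REQUEST with id req-8667: 2024-01-11 15:11:50.953
2. Find RESPONSE with id req-8667: 2024-01-11 15:11:51.181
3. Latency: 2024-01-11 15:11:51.181 - 2024-01-11 15:11:50.953 = 228ms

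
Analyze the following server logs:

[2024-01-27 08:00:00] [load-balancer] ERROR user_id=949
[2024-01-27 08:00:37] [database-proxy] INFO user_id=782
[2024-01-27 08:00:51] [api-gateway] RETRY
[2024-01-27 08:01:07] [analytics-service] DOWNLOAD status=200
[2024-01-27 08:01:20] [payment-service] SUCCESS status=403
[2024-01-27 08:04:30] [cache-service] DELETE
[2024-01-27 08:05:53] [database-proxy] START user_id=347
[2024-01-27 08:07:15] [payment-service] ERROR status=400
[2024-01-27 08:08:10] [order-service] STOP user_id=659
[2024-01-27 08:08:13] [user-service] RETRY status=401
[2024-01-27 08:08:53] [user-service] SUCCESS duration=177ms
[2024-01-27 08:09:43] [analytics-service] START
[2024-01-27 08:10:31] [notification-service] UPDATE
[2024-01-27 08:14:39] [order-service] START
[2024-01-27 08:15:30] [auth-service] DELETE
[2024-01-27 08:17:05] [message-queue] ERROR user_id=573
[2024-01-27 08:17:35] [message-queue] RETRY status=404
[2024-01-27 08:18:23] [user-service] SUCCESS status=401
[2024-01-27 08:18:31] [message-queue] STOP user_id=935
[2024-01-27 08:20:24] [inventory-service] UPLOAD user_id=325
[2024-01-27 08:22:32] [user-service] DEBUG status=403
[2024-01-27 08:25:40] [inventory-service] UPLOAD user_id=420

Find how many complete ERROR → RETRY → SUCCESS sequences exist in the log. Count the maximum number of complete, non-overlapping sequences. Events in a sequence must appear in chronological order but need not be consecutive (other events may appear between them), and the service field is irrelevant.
3

To count sequences:

1. Look for pattern: ERROR → RETRY → SUCCESS
2. Greedily scan the log in chronological order, matching each sequence element in turn (ignoring service)
3. Each time the full pattern completes, increment the count and restart matching from the next event
4. Complete non-overlapping sequences found: 3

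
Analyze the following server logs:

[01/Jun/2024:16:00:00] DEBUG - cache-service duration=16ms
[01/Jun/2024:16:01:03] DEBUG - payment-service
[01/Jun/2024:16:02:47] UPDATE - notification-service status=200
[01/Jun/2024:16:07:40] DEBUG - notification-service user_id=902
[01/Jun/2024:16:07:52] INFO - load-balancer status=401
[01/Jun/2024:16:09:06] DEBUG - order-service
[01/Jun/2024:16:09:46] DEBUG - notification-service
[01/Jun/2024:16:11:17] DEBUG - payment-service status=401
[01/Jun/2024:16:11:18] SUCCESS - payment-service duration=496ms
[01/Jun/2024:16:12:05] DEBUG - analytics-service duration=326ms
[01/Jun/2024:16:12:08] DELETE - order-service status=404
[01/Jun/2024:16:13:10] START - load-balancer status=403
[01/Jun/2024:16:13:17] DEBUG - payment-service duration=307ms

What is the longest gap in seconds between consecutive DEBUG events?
397

To find the longest gap:

1. Extract all DEBUG events in chronological order
2. Calculate time differences between consecutive events
3. Find the maximum difference
4. Longest gap: 397 seconds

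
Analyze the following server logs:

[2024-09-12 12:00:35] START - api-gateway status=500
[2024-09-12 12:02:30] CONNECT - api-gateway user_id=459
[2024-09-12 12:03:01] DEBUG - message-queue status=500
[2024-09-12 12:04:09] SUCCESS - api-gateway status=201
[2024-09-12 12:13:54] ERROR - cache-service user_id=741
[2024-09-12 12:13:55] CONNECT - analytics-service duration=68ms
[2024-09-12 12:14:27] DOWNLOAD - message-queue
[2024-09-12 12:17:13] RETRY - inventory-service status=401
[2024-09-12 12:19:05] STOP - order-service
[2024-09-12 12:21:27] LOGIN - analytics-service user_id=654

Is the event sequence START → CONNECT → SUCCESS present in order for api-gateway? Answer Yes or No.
Yes

To verify sequence order:

1. Find all events in sequence START → CONNECT → SUCCESS for api-gateway
2. Extract their timestamps
3. Check if timestamps are in ascending order
4. Result: Yes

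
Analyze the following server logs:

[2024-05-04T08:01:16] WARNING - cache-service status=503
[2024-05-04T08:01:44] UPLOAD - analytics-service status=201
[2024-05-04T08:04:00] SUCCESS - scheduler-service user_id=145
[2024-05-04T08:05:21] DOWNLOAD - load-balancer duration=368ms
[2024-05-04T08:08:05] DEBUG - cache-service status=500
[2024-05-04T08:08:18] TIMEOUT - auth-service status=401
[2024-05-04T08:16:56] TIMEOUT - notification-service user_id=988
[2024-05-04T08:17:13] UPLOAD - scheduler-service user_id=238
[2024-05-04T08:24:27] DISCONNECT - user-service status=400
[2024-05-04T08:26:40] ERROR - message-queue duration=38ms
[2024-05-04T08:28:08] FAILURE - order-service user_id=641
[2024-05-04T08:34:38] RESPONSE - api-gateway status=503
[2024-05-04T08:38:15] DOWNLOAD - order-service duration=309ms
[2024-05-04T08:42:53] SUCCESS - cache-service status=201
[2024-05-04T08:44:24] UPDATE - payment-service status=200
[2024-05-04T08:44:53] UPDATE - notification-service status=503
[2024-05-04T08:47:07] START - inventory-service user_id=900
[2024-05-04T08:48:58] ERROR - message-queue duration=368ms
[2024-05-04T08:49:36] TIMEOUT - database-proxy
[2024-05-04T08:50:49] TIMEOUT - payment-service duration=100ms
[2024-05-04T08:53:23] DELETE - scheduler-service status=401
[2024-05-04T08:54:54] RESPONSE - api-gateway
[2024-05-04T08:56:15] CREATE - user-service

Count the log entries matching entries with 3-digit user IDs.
5

To find matching entries:

1. Pattern to match: entries with 3-digit user IDs
2. Scan each log entry for the pattern
3. Count matches: 5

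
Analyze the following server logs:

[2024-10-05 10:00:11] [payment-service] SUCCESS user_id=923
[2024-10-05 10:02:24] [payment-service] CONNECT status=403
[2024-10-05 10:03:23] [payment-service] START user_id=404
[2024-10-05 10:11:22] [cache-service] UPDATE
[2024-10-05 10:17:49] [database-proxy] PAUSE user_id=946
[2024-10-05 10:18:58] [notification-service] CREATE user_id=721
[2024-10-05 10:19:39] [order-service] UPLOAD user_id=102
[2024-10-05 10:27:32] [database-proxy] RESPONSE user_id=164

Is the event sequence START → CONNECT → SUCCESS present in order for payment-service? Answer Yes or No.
No

To verify sequence order:

1. Find all events in sequence START → CONNECT → SUCCESS for payment-service
2. Extract their timestamps
3. Check if timestamps are in ascending order
4. Result: No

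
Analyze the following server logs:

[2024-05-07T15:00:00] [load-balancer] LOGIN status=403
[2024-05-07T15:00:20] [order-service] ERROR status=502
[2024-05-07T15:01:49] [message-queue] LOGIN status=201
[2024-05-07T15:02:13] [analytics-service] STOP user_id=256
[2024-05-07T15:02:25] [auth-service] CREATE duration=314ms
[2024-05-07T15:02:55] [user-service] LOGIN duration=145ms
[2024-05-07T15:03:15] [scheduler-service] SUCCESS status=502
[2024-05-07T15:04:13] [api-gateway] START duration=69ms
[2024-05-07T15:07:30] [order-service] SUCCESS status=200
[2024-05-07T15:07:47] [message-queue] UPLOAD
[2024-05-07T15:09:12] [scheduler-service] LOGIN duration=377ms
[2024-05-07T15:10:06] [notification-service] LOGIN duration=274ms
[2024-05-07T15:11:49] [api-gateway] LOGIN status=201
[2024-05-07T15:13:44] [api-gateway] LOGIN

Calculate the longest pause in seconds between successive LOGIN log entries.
377

To find the longest gap:

1. Extract all LOGIN events in chronological order
2. Calculate time differences between consecutive events
3. Find the maximum difference
4. Longest gap: 377 seconds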